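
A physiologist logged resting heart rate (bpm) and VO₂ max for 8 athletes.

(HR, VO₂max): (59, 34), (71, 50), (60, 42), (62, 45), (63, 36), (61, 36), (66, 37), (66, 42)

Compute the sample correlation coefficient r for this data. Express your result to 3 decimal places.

n = 8, Σx = 508, Σy = 322, Σx² = 32368, Σy² = 13170, Σxy = 20544
nΣxy − ΣxΣy = 164352 − 163576 = 776
nΣx² − (Σx)² = 258944 − 258064 = 880; nΣy² − (Σy)² = 105360 − 103684 = 1676
r = 776 / √(880 × 1676) = 776 / 1214.4464 ≈ 0.639

0.639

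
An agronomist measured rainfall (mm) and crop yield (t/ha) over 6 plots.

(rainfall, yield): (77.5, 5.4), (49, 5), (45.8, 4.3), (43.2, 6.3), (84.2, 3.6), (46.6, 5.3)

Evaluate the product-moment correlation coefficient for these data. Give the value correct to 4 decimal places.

-0.5064

n = 6, Σx = 346.3, Σy = 29.9, Σx² = 21632.33, Σy² = 153.39, Σxy = 1682.7
nΣxy − ΣxΣy = 10096.2 − 10354.37 = -258.17
nΣx² − (Σx)² = 129793.98 − 119923.69 = 9870.29; nΣy² − (Σy)² = 920.34 − 894.01 = 26.33
r = -258.17 / √(9870.29 × 26.33) = -258.17 / 509.7889 ≈ -0.5064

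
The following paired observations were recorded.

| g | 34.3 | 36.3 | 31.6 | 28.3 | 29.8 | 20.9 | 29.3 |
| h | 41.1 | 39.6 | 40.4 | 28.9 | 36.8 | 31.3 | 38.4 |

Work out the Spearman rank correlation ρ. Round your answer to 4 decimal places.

0.8214

Rank g: 6, 7, 5, 2, 4, 1, 3
Rank h: 7, 5, 6, 1, 3, 2, 4
d = rank(g) − rank(h): -1, 2, -1, 1, 1, -1, -1; Σd² = 10
ρ = 1 − 6Σd² / [n(n²−1)] = 1 − 6×10 / (7×48) = 1 − 60/336 ≈ 0.8214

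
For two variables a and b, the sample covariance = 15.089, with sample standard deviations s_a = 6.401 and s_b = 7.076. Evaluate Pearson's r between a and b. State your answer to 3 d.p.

r = Cov(a,b) / (s_a · s_b) = 15.089 / (6.401 × 7.076)
  = 15.089 / 45.2935 ≈ 0.333

0.333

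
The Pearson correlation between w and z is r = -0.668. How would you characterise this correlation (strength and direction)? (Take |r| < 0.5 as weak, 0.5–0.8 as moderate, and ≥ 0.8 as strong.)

r = -0.668 < 0 so the relationship is negative.
|r| = 0.668, which falls in the moderate range.

moderate negative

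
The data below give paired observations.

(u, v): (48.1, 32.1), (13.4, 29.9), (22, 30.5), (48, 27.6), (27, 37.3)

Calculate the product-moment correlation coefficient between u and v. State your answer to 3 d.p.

n = 5, Σu = 158.5, Σv = 157.4, Σu² = 6010.17, Σv² = 5007.72, Σuv = 4947.57
nΣuv − ΣuΣv = 24737.85 − 24947.9 = -210.05
nΣu² − (Σu)² = 30050.85 − 25122.25 = 4928.6; nΣv² − (Σv)² = 25038.6 − 24774.76 = 263.84
r = -210.05 / √(4928.6 × 263.84) = -210.05 / 1140.3341 ≈ -0.184

-0.184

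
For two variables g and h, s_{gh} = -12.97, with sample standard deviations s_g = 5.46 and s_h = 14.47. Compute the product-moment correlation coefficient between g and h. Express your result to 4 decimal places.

-0.1642

r = Cov(g,h) / (s_g · s_h) = -12.97 / (5.46 × 14.47)
  = -12.97 / 79.0062 ≈ -0.1642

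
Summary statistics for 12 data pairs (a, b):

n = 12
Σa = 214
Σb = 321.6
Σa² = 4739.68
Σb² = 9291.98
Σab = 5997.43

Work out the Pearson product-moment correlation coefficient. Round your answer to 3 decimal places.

r = (nΣab − ΣaΣb) / √[(nΣa² − (Σa)²)(nΣb² − (Σb)²)]
Numerator: 12×5997.43 − 214×321.6 = 3146.76
Denominator: √[(56876.16 − 45796)(111503.76 − 103426.56)] = √[11080.16 × 8077.2] = 9460.2679
r = 3146.76 / 9460.2679 ≈ 0.333

0.333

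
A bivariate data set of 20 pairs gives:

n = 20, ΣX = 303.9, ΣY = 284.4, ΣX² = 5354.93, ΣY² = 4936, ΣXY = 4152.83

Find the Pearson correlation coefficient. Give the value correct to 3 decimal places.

-0.208

r = (nΣXY − ΣXΣY) / √[(nΣX² − (ΣX)²)(nΣY² − (ΣY)²)]
Numerator: 20×4152.83 − 303.9×284.4 = -3372.56
Denominator: √[(107098.6 − 92355.21)(98720 − 80883.36)] = √[14743.39 × 17836.64] = 16216.4281
r = -3372.56 / 16216.4281 ≈ -0.208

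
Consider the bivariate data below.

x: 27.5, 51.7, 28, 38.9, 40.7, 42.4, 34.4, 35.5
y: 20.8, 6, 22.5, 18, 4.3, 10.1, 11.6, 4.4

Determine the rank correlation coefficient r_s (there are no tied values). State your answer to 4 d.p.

Rank x: 1, 8, 2, 5, 6, 7, 3, 4
Rank y: 7, 3, 8, 6, 1, 4, 5, 2
d = rank(x) − rank(y): -6, 5, -6, -1, 5, 3, -2, 2; Σd² = 140
ρ = 1 − 6Σd² / [n(n²−1)] = 1 − 6×140 / (8×63) = 1 − 840/504 ≈ -0.6667

-0.6667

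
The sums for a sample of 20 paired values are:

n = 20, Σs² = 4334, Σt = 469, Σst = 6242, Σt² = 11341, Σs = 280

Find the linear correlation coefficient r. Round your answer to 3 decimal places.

-0.860

r = (nΣst − ΣsΣt) / √[(nΣs² − (Σs)²)(nΣt² − (Σt)²)]
Numerator: 20×6242 − 280×469 = -6480
Denominator: √[(86680 − 78400)(226820 − 219961)] = √[8280 × 6859] = 7536.0812
r = -6480 / 7536.0812 ≈ -0.860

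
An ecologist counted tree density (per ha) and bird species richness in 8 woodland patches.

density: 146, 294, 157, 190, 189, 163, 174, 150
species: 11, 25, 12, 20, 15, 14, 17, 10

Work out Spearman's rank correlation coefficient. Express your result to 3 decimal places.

0.952

Rank density: 1, 8, 3, 7, 6, 4, 5, 2
Rank species: 2, 8, 3, 7, 5, 4, 6, 1
d = rank(density) − rank(species): -1, 0, 0, 0, 1, 0, -1, 1; Σd² = 4
ρ = 1 − 6Σd² / [n(n²−1)] = 1 − 6×4 / (8×63) = 1 − 24/504 ≈ 0.952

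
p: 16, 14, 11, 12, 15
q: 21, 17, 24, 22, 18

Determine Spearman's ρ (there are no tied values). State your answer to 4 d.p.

-0.6000

Rank p: 5, 3, 1, 2, 4
Rank q: 3, 1, 5, 4, 2
d = rank(p) − rank(q): 2, 2, -4, -2, 2; Σd² = 32
ρ = 1 − 6Σd² / [n(n²−1)] = 1 − 6×32 / (5×24) = 1 − 192/120 ≈ -0.6000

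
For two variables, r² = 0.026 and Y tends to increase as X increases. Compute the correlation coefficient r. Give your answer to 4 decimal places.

|r| = √0.026 = 0.1612
The association is positive, so r = 0.1612.

0.1612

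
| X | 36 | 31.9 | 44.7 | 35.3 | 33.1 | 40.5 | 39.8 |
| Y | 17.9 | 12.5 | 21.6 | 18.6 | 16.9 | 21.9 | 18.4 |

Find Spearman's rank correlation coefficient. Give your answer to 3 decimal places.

0.857

Rank X: 4, 1, 7, 3, 2, 6, 5
Rank Y: 3, 1, 6, 5, 2, 7, 4
d = rank(X) − rank(Y): 1, 0, 1, -2, 0, -1, 1; Σd² = 8
ρ = 1 − 6Σd² / [n(n²−1)] = 1 − 6×8 / (7×48) = 1 − 48/336 ≈ 0.857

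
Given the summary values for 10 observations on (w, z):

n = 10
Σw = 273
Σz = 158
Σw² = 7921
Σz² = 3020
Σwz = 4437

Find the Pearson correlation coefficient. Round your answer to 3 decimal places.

0.250

r = (nΣwz − ΣwΣz) / √[(nΣw² − (Σw)²)(nΣz² − (Σz)²)]
Numerator: 10×4437 − 273×158 = 1236
Denominator: √[(79210 − 74529)(30200 − 24964)] = √[4681 × 5236] = 4950.7288
r = 1236 / 4950.7288 ≈ 0.250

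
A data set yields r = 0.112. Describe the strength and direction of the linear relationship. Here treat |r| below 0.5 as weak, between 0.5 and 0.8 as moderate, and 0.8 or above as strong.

r = 0.112 > 0 so the relationship is positive.
|r| = 0.112, which falls in the weak range.

weak positive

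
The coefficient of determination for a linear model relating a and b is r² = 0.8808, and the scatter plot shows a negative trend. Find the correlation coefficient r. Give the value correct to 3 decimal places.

-0.939

|r| = √0.8808 = 0.939
The association is negative, so r = −0.939.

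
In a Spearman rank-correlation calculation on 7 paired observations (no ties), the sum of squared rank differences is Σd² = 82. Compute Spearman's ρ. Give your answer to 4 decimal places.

ρ = 1 − 6Σd² / [n(n²−1)] = 1 − 6×82 / (7×48)
  = 1 − 492/336 = 1 − 1.46429 ≈ -0.4643

-0.4643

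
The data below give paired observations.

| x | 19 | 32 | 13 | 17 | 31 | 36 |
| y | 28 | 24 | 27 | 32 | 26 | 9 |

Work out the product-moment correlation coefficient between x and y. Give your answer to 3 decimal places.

-0.732

n = 6, Σx = 148, Σy = 146, Σx² = 4100, Σy² = 3870, Σxy = 3325
nΣxy − ΣxΣy = 19950 − 21608 = -1658
nΣx² − (Σx)² = 24600 − 21904 = 2696; nΣy² − (Σy)² = 23220 − 21316 = 1904
r = -1658 / √(2696 × 1904) = -1658 / 2265.6531 ≈ -0.732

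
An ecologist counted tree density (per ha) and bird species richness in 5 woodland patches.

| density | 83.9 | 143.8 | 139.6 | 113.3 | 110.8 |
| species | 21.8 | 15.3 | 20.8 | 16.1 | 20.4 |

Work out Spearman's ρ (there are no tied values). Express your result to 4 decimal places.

Rank density: 1, 5, 4, 3, 2
Rank species: 5, 1, 4, 2, 3
d = rank(density) − rank(species): -4, 4, 0, 1, -1; Σd² = 34
ρ = 1 − 6Σd² / [n(n²−1)] = 1 − 6×34 / (5×24) = 1 − 204/120 ≈ -0.7000

-0.7000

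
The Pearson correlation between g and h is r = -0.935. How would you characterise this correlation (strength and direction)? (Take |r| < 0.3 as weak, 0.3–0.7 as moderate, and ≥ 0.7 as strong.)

strong negative

r = -0.935 < 0 so the relationship is negative.
|r| = 0.935, which falls in the strong range.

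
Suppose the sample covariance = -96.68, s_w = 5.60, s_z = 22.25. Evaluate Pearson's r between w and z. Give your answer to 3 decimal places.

r = Cov(w,z) / (s_w · s_z) = -96.68 / (5.60 × 22.25)
  = -96.68 / 124.6000 ≈ -0.776

-0.776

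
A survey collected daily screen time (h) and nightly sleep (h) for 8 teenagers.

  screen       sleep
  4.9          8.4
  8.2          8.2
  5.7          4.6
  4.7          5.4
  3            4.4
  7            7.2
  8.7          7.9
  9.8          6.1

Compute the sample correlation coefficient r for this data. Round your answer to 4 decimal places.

0.4881

n = 8, Σx = 52, Σy = 52.2, Σx² = 375.56, Σy² = 358.94, Σxy = 352.11
nΣxy − ΣxΣy = 2816.88 − 2714.4 = 102.48
nΣx² − (Σx)² = 3004.48 − 2704 = 300.48; nΣy² − (Σy)² = 2871.52 − 2724.84 = 146.68
r = 102.48 / √(300.48 × 146.68) = 102.48 / 209.9391 ≈ 0.4881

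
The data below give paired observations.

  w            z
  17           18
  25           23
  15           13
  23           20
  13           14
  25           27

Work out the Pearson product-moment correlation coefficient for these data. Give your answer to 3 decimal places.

0.924

n = 6, Σw = 118, Σz = 115, Σw² = 2462, Σz² = 2347, Σwz = 2393
nΣwz − ΣwΣz = 14358 − 13570 = 788
nΣw² − (Σw)² = 14772 − 13924 = 848; nΣz² − (Σz)² = 14082 − 13225 = 857
r = 788 / √(848 × 857) = 788 / 852.4881 ≈ 0.924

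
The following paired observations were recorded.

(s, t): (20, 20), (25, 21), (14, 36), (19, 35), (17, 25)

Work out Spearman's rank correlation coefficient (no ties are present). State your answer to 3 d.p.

Rank s: 4, 5, 1, 3, 2
Rank t: 1, 2, 5, 4, 3
d = rank(s) − rank(t): 3, 3, -4, -1, -1; Σd² = 36
ρ = 1 − 6Σd² / [n(n²−1)] = 1 − 6×36 / (5×24) = 1 − 216/120 ≈ -0.800

-0.800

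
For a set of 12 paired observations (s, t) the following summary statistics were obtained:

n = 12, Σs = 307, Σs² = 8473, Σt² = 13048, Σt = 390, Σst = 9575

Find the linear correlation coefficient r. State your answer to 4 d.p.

-0.8377

r = (nΣst − ΣsΣt) / √[(nΣs² − (Σs)²)(nΣt² − (Σt)²)]
Numerator: 12×9575 − 307×390 = -4830
Denominator: √[(101676 − 94249)(156576 − 152100)] = √[7427 × 4476] = 5765.6961
r = -4830 / 5765.6961 ≈ -0.8377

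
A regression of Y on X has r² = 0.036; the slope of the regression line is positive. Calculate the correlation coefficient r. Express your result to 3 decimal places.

|r| = √0.036 = 0.190
The association is positive, so r = 0.190.

0.190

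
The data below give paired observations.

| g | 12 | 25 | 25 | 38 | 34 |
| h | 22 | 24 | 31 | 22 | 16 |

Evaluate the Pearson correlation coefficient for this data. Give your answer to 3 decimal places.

-0.291

n = 5, Σg = 134, Σh = 115, Σg² = 3994, Σh² = 2761, Σgh = 3019
nΣgh − ΣgΣh = 15095 − 15410 = -315
nΣg² − (Σg)² = 19970 − 17956 = 2014; nΣh² − (Σh)² = 13805 − 13225 = 580
r = -315 / √(2014 × 580) = -315 / 1080.7960 ≈ -0.291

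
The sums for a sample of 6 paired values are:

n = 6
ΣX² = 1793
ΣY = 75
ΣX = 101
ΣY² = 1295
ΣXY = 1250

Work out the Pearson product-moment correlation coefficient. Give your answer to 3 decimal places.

-0.069

r = (nΣXY − ΣXΣY) / √[(nΣX² − (ΣX)²)(nΣY² − (ΣY)²)]
Numerator: 6×1250 − 101×75 = -75
Denominator: √[(10758 − 10201)(7770 − 5625)] = √[557 × 2145] = 1093.0531
r = -75 / 1093.0531 ≈ -0.069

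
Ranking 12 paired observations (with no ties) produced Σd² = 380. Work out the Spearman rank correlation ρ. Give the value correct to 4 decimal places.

ρ = 1 − 6Σd² / [n(n²−1)] = 1 − 6×380 / (12×143)
  = 1 − 2280/1716 = 1 − 1.32867 ≈ -0.3287

-0.3287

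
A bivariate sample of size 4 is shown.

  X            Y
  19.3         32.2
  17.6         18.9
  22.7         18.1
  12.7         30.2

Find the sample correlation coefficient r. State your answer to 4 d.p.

n = 4, ΣX = 72.3, ΣY = 99.4, ΣX² = 1358.83, ΣY² = 2633.7, ΣXY = 1748.51
nΣXY − ΣXΣY = 6994.04 − 7186.62 = -192.58
nΣX² − (ΣX)² = 5435.32 − 5227.29 = 208.03; nΣY² − (ΣY)² = 10534.8 − 9880.36 = 654.44
r = -192.58 / √(208.03 × 654.44) = -192.58 / 368.9758 ≈ -0.5219

-0.5219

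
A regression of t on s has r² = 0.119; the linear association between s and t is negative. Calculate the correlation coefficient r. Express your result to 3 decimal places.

|r| = √0.119 = 0.345
The association is negative, so r = −0.345.

-0.345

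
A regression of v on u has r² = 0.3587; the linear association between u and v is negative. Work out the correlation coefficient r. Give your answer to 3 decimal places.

|r| = √0.3587 = 0.599
The association is negative, so r = −0.599.

-0.599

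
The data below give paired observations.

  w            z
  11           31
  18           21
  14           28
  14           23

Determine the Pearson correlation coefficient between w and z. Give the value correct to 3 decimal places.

-0.882

n = 4, Σw = 57, Σz = 103, Σw² = 837, Σz² = 2715, Σwz = 1433
nΣwz − ΣwΣz = 5732 − 5871 = -139
nΣw² − (Σw)² = 3348 − 3249 = 99; nΣz² − (Σz)² = 10860 − 10609 = 251
r = -139 / √(99 × 251) = -139 / 157.6357 ≈ -0.882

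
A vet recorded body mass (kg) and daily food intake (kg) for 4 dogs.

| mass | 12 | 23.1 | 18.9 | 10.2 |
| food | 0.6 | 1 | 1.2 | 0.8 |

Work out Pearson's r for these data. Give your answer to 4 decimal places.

n = 4, Σx = 64.2, Σy = 3.6, Σx² = 1138.86, Σy² = 3.44, Σxy = 61.14
nΣxy − ΣxΣy = 244.56 − 231.12 = 13.44
nΣx² − (Σx)² = 4555.44 − 4121.64 = 433.8; nΣy² − (Σy)² = 13.76 − 12.96 = 0.8
r = 13.44 / √(433.8 × 0.8) = 13.44 / 18.6290 ≈ 0.7215

0.7215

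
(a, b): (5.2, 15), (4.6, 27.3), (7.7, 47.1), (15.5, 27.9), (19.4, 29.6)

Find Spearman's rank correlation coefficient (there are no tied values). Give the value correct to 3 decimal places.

Rank a: 2, 1, 3, 4, 5
Rank b: 1, 2, 5, 3, 4
d = rank(a) − rank(b): 1, -1, -2, 1, 1; Σd² = 8
ρ = 1 − 6Σd² / [n(n²−1)] = 1 − 6×8 / (5×24) = 1 − 48/120 ≈ 0.600

0.600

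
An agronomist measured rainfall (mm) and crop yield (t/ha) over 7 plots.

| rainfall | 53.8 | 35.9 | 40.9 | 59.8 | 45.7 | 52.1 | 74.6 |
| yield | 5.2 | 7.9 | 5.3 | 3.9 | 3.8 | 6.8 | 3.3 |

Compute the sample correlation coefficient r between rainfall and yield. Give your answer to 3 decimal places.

-0.679

n = 7, Σx = 362.8, Σy = 36.2, Σx² = 19800.16, Σy² = 204.32, Σxy = 1787.48
nΣxy − ΣxΣy = 12512.36 − 13133.36 = -621
nΣx² − (Σx)² = 138601.12 − 131623.84 = 6977.28; nΣy² − (Σy)² = 1430.24 − 1310.44 = 119.8
r = -621 / √(6977.28 × 119.8) = -621 / 914.2637 ≈ -0.679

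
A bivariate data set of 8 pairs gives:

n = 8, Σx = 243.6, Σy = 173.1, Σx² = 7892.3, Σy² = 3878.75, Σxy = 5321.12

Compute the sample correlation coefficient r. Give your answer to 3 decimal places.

r = (nΣxy − ΣxΣy) / √[(nΣx² − (Σx)²)(nΣy² − (Σy)²)]
Numerator: 8×5321.12 − 243.6×173.1 = 401.8
Denominator: √[(63138.4 − 59340.96)(31030 − 29963.61)] = √[3797.44 × 1066.39] = 2012.3499
r = 401.8 / 2012.3499 ≈ 0.200

0.200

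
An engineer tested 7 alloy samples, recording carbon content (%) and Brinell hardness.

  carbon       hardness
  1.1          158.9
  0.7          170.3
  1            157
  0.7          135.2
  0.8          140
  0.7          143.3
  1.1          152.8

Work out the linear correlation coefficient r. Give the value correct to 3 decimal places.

0.323

n = 7, Σx = 6.1, Σy = 1057.5, Σx² = 5.53, Σy² = 160662.07, Σxy = 926.03
nΣxy − ΣxΣy = 6482.21 − 6450.75 = 31.46
nΣx² − (Σx)² = 38.71 − 37.21 = 1.5; nΣy² − (Σy)² = 1124634.49 − 1118306.25 = 6328.24
r = 31.46 / √(1.5 × 6328.24) = 31.46 / 97.4287 ≈ 0.323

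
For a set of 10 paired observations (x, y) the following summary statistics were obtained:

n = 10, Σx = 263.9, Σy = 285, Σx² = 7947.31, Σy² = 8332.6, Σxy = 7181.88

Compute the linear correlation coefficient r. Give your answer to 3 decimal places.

-0.747

r = (nΣxy − ΣxΣy) / √[(nΣx² − (Σx)²)(nΣy² − (Σy)²)]
Numerator: 10×7181.88 − 263.9×285 = -3392.7
Denominator: √[(79473.1 − 69643.21)(83326 − 81225)] = √[9829.89 × 2101] = 4544.5131
r = -3392.7 / 4544.5131 ≈ -0.747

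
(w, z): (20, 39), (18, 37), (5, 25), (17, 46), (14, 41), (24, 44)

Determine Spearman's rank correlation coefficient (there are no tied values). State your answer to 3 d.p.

Rank w: 5, 4, 1, 3, 2, 6
Rank z: 3, 2, 1, 6, 4, 5
d = rank(w) − rank(z): 2, 2, 0, -3, -2, 1; Σd² = 22
ρ = 1 − 6Σd² / [n(n²−1)] = 1 − 6×22 / (6×35) = 1 − 132/210 ≈ 0.371

0.371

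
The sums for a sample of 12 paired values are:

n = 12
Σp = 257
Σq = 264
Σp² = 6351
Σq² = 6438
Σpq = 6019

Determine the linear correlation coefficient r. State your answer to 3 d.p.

0.500

r = (nΣpq − ΣpΣq) / √[(nΣp² − (Σp)²)(nΣq² − (Σq)²)]
Numerator: 12×6019 − 257×264 = 4380
Denominator: √[(76212 − 66049)(77256 − 69696)] = √[10163 × 7560] = 8765.4024
r = 4380 / 8765.4024 ≈ 0.500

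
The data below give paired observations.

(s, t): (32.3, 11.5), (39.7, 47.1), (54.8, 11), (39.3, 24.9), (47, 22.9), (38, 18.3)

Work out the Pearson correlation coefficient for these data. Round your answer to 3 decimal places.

-0.162

n = 6, Σs = 251.1, Σt = 135.7, Σs² = 10819.91, Σt² = 3950.97, Σst = 5594.39
nΣst − ΣsΣt = 33566.34 − 34074.27 = -507.93
nΣs² − (Σs)² = 64919.46 − 63051.21 = 1868.25; nΣt² − (Σt)² = 23705.82 − 18414.49 = 5291.33
r = -507.93 / √(1868.25 × 5291.33) = -507.93 / 3144.1258 ≈ -0.162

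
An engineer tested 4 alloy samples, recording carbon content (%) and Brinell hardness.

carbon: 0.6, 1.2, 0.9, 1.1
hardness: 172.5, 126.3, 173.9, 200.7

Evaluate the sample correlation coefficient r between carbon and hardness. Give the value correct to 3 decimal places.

n = 4, Σx = 3.8, Σy = 673.4, Σx² = 3.82, Σy² = 116229.64, Σxy = 632.34
nΣxy − ΣxΣy = 2529.36 − 2558.92 = -29.56
nΣx² − (Σx)² = 15.28 − 14.44 = 0.84; nΣy² − (Σy)² = 464918.56 − 453467.56 = 11451
r = -29.56 / √(0.84 × 11451) = -29.56 / 98.0757 ≈ -0.301

-0.301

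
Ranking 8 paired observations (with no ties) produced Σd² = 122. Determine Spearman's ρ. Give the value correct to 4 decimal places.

ρ = 1 − 6Σd² / [n(n²−1)] = 1 − 6×122 / (8×63)
  = 1 − 732/504 = 1 − 1.45238 ≈ -0.4524

-0.4524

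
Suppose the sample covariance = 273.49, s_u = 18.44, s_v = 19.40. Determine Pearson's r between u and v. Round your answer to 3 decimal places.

r = Cov(u,v) / (s_u · s_v) = 273.49 / (18.44 × 19.40)
  = 273.49 / 357.7360 ≈ 0.765

0.765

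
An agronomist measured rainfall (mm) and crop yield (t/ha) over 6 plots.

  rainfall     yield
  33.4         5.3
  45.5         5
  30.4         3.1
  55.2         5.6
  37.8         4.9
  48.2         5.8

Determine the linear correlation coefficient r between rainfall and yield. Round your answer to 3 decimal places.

0.711

n = 6, Σx = 250.5, Σy = 29.7, Σx² = 10909.09, Σy² = 151.71, Σxy = 1272.66
nΣxy − ΣxΣy = 7635.96 − 7439.85 = 196.11
nΣx² − (Σx)² = 65454.54 − 62750.25 = 2704.29; nΣy² − (Σy)² = 910.26 − 882.09 = 28.17
r = 196.11 / √(2704.29 × 28.17) = 196.11 / 276.0070 ≈ 0.711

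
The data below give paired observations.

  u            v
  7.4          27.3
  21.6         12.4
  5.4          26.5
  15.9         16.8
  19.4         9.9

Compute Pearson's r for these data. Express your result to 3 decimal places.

n = 5, Σu = 69.7, Σv = 92.9, Σu² = 1179.65, Σv² = 1981.55, Σuv = 1072.14
nΣuv − ΣuΣv = 5360.7 − 6475.13 = -1114.43
nΣu² − (Σu)² = 5898.25 − 4858.09 = 1040.16; nΣv² − (Σv)² = 9907.75 − 8630.41 = 1277.34
r = -1114.43 / √(1040.16 × 1277.34) = -1114.43 / 1152.6656 ≈ -0.967

-0.967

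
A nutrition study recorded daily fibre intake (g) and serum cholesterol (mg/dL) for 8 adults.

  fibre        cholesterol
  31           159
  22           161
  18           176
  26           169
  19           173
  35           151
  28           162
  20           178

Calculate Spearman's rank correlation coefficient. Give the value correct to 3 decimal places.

-0.857

Rank fibre: 7, 4, 1, 5, 2, 8, 6, 3
Rank cholesterol: 2, 3, 7, 5, 6, 1, 4, 8
d = rank(fibre) − rank(cholesterol): 5, 1, -6, 0, -4, 7, 2, -5; Σd² = 156
ρ = 1 − 6Σd² / [n(n²−1)] = 1 − 6×156 / (8×63) = 1 − 936/504 ≈ -0.857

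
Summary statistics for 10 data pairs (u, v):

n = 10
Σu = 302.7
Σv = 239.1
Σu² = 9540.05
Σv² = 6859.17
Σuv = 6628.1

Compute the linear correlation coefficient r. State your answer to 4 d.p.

r = (nΣuv − ΣuΣv) / √[(nΣu² − (Σu)²)(nΣv² − (Σv)²)]
Numerator: 10×6628.1 − 302.7×239.1 = -6094.57
Denominator: √[(95400.5 − 91627.29)(68591.7 − 57168.81)] = √[3773.21 × 11422.89] = 6565.1324
r = -6094.57 / 6565.1324 ≈ -0.9283

-0.9283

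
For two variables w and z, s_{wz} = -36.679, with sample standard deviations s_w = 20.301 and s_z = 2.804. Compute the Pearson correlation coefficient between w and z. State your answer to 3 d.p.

-0.644

r = Cov(w,z) / (s_w · s_z) = -36.679 / (20.301 × 2.804)
  = -36.679 / 56.9240 ≈ -0.644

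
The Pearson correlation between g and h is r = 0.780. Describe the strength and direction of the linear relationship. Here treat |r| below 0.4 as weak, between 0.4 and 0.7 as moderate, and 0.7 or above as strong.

r = 0.780 > 0 so the relationship is positive.
|r| = 0.780, which falls in the strong range.

strong positive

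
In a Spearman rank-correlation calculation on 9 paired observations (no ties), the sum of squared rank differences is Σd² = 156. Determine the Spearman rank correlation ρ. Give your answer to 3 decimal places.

-0.300

ρ = 1 − 6Σd² / [n(n²−1)] = 1 − 6×156 / (9×80)
  = 1 − 936/720 = 1 − 1.3000 ≈ -0.300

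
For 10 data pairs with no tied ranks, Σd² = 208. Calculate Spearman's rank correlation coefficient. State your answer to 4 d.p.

ρ = 1 − 6Σd² / [n(n²−1)] = 1 − 6×208 / (10×99)
  = 1 − 1248/990 = 1 − 1.26061 ≈ -0.2606

-0.2606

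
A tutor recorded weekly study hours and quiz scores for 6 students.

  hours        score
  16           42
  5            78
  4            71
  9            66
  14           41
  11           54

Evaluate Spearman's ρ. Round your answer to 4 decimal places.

Rank hours: 6, 2, 1, 3, 5, 4
Rank score: 2, 6, 5, 4, 1, 3
d = rank(hours) − rank(score): 4, -4, -4, -1, 4, 1; Σd² = 66
ρ = 1 − 6Σd² / [n(n²−1)] = 1 − 6×66 / (6×35) = 1 − 396/210 ≈ -0.8857

-0.8857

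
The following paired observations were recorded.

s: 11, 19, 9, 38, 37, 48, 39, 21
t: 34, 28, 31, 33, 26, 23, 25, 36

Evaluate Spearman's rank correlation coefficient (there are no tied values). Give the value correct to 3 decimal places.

Rank s: 2, 3, 1, 6, 5, 8, 7, 4
Rank t: 7, 4, 5, 6, 3, 1, 2, 8
d = rank(s) − rank(t): -5, -1, -4, 0, 2, 7, 5, -4; Σd² = 136
ρ = 1 − 6Σd² / [n(n²−1)] = 1 − 6×136 / (8×63) = 1 − 816/504 ≈ -0.619

-0.619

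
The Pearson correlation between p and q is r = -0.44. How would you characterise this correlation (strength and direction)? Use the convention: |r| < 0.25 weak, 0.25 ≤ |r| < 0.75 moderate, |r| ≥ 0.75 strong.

r = -0.44 < 0 so the relationship is negative.
|r| = 0.44, which falls in the moderate range.

moderate negative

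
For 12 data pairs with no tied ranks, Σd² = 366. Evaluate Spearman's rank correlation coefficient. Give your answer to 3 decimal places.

ρ = 1 − 6Σd² / [n(n²−1)] = 1 − 6×366 / (12×143)
  = 1 − 2196/1716 = 1 − 1.2797 ≈ -0.280

-0.280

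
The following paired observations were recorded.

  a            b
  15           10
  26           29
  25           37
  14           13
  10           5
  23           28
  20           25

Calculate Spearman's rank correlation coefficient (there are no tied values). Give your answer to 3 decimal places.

Rank a: 3, 7, 6, 2, 1, 5, 4
Rank b: 2, 6, 7, 3, 1, 5, 4
d = rank(a) − rank(b): 1, 1, -1, -1, 0, 0, 0; Σd² = 4
ρ = 1 − 6Σd² / [n(n²−1)] = 1 − 6×4 / (7×48) = 1 − 24/336 ≈ 0.929

0.929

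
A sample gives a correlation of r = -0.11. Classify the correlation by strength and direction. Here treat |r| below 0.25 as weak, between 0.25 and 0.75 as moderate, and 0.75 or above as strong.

r = -0.11 < 0 so the relationship is negative.
|r| = 0.11, which falls in the weak range.

weak negative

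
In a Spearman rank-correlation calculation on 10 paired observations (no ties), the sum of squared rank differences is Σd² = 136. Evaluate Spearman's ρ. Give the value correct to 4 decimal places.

ρ = 1 − 6Σd² / [n(n²−1)] = 1 − 6×136 / (10×99)
  = 1 − 816/990 = 1 − 0.82424 ≈ 0.1758

0.1758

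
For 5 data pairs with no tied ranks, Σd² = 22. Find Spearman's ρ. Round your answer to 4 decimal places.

ρ = 1 − 6Σd² / [n(n²−1)] = 1 − 6×22 / (5×24)
  = 1 − 132/120 = 1 − 1.10000 ≈ -0.1000

-0.1000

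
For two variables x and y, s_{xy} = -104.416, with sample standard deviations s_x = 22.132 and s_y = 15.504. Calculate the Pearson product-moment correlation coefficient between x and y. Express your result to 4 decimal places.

-0.3043

r = Cov(x,y) / (s_x · s_y) = -104.416 / (22.132 × 15.504)
  = -104.416 / 343.1345 ≈ -0.3043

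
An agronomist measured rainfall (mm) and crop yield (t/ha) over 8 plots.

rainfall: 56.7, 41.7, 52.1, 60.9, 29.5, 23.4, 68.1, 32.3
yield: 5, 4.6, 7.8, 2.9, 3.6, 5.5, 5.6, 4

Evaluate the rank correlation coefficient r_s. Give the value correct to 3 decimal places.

Rank rainfall: 6, 4, 5, 7, 2, 1, 8, 3
Rank yield: 5, 4, 8, 1, 2, 6, 7, 3
d = rank(rainfall) − rank(yield): 1, 0, -3, 6, 0, -5, 1, 0; Σd² = 72
ρ = 1 − 6Σd² / [n(n²−1)] = 1 − 6×72 / (8×63) = 1 − 432/504 ≈ 0.143

0.143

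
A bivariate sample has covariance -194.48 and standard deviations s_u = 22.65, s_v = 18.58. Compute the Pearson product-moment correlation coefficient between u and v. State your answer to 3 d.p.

r = Cov(u,v) / (s_u · s_v) = -194.48 / (22.65 × 18.58)
  = -194.48 / 420.8370 ≈ -0.462

-0.462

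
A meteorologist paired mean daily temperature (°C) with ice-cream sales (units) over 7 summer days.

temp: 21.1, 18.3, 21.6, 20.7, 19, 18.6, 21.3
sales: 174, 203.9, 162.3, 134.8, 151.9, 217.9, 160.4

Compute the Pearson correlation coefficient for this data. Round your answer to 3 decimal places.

-0.622

n = 7, Σx = 140.6, Σy = 1205.2, Σx² = 2835.8, Σy² = 212645.72, Σxy = 24054.37
nΣxy − ΣxΣy = 168380.59 − 169451.12 = -1070.53
nΣx² − (Σx)² = 19850.6 − 19768.36 = 82.24; nΣy² − (Σy)² = 1488520.04 − 1452507.04 = 36013
r = -1070.53 / √(82.24 × 36013) = -1070.53 / 1720.9617 ≈ -0.622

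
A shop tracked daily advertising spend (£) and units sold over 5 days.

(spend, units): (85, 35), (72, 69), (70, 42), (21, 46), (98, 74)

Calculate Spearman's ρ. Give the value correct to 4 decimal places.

Rank spend: 4, 3, 2, 1, 5
Rank units: 1, 4, 2, 3, 5
d = rank(spend) − rank(units): 3, -1, 0, -2, 0; Σd² = 14
ρ = 1 − 6Σd² / [n(n²−1)] = 1 − 6×14 / (5×24) = 1 − 84/120 ≈ 0.3000

0.3000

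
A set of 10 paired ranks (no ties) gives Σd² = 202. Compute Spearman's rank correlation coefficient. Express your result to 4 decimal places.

-0.2242

ρ = 1 − 6Σd² / [n(n²−1)] = 1 − 6×202 / (10×99)
  = 1 − 1212/990 = 1 − 1.22424 ≈ -0.2242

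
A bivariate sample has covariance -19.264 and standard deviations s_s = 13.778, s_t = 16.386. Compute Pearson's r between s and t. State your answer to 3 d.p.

-0.085

r = Cov(s,t) / (s_s · s_t) = -19.264 / (13.778 × 16.386)
  = -19.264 / 225.7663 ≈ -0.085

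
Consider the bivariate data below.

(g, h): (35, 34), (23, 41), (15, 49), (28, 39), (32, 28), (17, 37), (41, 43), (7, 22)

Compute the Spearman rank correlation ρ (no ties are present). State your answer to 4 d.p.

0.1190

Rank g: 7, 4, 2, 5, 6, 3, 8, 1
Rank h: 3, 6, 8, 5, 2, 4, 7, 1
d = rank(g) − rank(h): 4, -2, -6, 0, 4, -1, 1, 0; Σd² = 74
ρ = 1 − 6Σd² / [n(n²−1)] = 1 − 6×74 / (8×63) = 1 − 444/504 ≈ 0.1190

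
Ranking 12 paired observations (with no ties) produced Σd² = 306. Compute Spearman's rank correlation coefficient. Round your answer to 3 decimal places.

-0.070

ρ = 1 − 6Σd² / [n(n²−1)] = 1 − 6×306 / (12×143)
  = 1 − 1836/1716 = 1 − 1.0699 ≈ -0.070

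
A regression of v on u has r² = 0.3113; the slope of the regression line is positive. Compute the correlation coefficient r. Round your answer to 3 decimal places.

|r| = √0.3113 = 0.558
The association is positive, so r = 0.558.

0.558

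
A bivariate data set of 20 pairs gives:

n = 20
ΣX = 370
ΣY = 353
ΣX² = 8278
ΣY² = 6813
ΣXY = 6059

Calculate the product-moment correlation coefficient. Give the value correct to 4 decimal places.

r = (nΣXY − ΣXΣY) / √[(nΣX² − (ΣX)²)(nΣY² − (ΣY)²)]
Numerator: 20×6059 − 370×353 = -9430
Denominator: √[(165560 − 136900)(136260 − 124609)] = √[28660 × 11651] = 18273.4140
r = -9430 / 18273.4140 ≈ -0.5161

-0.5161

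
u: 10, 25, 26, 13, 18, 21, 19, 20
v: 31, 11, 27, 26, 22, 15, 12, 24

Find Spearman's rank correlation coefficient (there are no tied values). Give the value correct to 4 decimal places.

-0.3810

Rank u: 1, 7, 8, 2, 3, 6, 4, 5
Rank v: 8, 1, 7, 6, 4, 3, 2, 5
d = rank(u) − rank(v): -7, 6, 1, -4, -1, 3, 2, 0; Σd² = 116
ρ = 1 − 6Σd² / [n(n²−1)] = 1 − 6×116 / (8×63) = 1 − 696/504 ≈ -0.3810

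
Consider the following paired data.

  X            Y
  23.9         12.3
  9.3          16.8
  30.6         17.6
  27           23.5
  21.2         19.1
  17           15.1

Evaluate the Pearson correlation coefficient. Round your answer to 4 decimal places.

0.2802

n = 6, ΣX = 129, ΣY = 104.4, ΣX² = 3061.5, ΣY² = 1888.36, ΣXY = 2284.89
nΣXY − ΣXΣY = 13709.34 − 13467.6 = 241.74
nΣX² − (ΣX)² = 18369 − 16641 = 1728; nΣY² − (ΣY)² = 11330.16 − 10899.36 = 430.8
r = 241.74 / √(1728 × 430.8) = 241.74 / 862.7992 ≈ 0.2802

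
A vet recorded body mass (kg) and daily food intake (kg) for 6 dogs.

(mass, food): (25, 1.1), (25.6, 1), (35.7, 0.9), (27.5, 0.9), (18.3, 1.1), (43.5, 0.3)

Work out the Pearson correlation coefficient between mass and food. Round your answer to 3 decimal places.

-0.894

n = 6, Σx = 175.6, Σy = 5.3, Σx² = 5538.24, Σy² = 5.13, Σxy = 143.16
nΣxy − ΣxΣy = 858.96 − 930.68 = -71.72
nΣx² − (Σx)² = 33229.44 − 30835.36 = 2394.08; nΣy² − (Σy)² = 30.78 − 28.09 = 2.69
r = -71.72 / √(2394.08 × 2.69) = -71.72 / 80.2501 ≈ -0.894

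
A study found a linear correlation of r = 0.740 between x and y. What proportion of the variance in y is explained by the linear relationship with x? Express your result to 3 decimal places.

r² = (0.740)² = 0.548

0.548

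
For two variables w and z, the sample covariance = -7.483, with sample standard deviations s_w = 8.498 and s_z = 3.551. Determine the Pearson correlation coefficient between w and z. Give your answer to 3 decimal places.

r = Cov(w,z) / (s_w · s_z) = -7.483 / (8.498 × 3.551)
  = -7.483 / 30.1764 ≈ -0.248

-0.248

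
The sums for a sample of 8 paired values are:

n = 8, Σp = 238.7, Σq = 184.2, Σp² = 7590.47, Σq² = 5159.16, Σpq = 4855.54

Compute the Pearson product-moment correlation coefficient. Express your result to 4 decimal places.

-0.9770

r = (nΣpq − ΣpΣq) / √[(nΣp² − (Σp)²)(nΣq² − (Σq)²)]
Numerator: 8×4855.54 − 238.7×184.2 = -5124.22
Denominator: √[(60723.76 − 56977.69)(41273.28 − 33929.64)] = √[3746.07 × 7343.64] = 5244.9775
r = -5124.22 / 5244.9775 ≈ -0.9770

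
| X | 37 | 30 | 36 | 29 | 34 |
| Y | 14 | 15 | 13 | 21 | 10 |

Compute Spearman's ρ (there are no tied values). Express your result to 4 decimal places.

-0.6000

Rank X: 5, 2, 4, 1, 3
Rank Y: 3, 4, 2, 5, 1
d = rank(X) − rank(Y): 2, -2, 2, -4, 2; Σd² = 32
ρ = 1 − 6Σd² / [n(n²−1)] = 1 − 6×32 / (5×24) = 1 − 192/120 ≈ -0.6000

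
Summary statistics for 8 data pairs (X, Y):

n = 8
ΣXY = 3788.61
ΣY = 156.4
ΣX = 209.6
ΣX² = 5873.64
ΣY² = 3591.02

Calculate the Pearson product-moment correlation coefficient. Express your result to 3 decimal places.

r = (nΣXY − ΣXΣY) / √[(nΣX² − (ΣX)²)(nΣY² − (ΣY)²)]
Numerator: 8×3788.61 − 209.6×156.4 = -2472.56
Denominator: √[(46989.12 − 43932.16)(28728.16 − 24460.96)] = √[3056.96 × 4267.2] = 3611.7392
r = -2472.56 / 3611.7392 ≈ -0.685

-0.685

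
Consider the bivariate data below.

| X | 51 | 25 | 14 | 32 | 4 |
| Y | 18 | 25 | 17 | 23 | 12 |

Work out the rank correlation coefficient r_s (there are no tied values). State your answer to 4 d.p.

Rank X: 5, 3, 2, 4, 1
Rank Y: 3, 5, 2, 4, 1
d = rank(X) − rank(Y): 2, -2, 0, 0, 0; Σd² = 8
ρ = 1 − 6Σd² / [n(n²−1)] = 1 − 6×8 / (5×24) = 1 − 48/120 ≈ 0.6000

0.6000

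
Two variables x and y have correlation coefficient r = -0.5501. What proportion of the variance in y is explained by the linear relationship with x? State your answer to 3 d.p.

0.303

r² = (-0.5501)² = 0.303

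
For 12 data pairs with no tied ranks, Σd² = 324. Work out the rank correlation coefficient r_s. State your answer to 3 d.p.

-0.133

ρ = 1 − 6Σd² / [n(n²−1)] = 1 − 6×324 / (12×143)
  = 1 − 1944/1716 = 1 − 1.1329 ≈ -0.133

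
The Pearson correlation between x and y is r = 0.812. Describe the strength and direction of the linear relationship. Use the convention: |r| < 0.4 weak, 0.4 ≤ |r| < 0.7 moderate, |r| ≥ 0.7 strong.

r = 0.812 > 0 so the relationship is positive.
|r| = 0.812, which falls in the strong range.

strong positive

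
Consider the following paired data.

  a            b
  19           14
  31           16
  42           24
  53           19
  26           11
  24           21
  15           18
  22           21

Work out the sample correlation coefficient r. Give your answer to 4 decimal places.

0.3289

n = 8, Σa = 232, Σb = 144, Σa² = 7856, Σb² = 2716, Σab = 4299
nΣab − ΣaΣb = 34392 − 33408 = 984
nΣa² − (Σa)² = 62848 − 53824 = 9024; nΣb² − (Σb)² = 21728 − 20736 = 992
r = 984 / √(9024 × 992) = 984 / 2991.9572 ≈ 0.3289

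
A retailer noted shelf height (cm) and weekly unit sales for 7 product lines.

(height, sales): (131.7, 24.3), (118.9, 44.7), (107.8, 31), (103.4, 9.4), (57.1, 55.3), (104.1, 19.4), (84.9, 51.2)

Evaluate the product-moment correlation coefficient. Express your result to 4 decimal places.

-0.5764

n = 7, Σx = 707.9, Σy = 235.3, Σx² = 75099.73, Σy² = 9693.83, Σxy = 22352.95
nΣxy − ΣxΣy = 156470.65 − 166568.87 = -10098.22
nΣx² − (Σx)² = 525698.11 − 501122.41 = 24575.7; nΣy² − (Σy)² = 67856.81 − 55366.09 = 12490.72
r = -10098.22 / √(24575.7 × 12490.72) = -10098.22 / 17520.5076 ≈ -0.5764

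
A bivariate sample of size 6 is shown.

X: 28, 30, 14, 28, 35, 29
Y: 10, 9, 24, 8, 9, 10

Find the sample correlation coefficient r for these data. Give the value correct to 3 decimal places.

n = 6, ΣX = 164, ΣY = 70, ΣX² = 4730, ΣY² = 1002, ΣXY = 1715
nΣXY − ΣXΣY = 10290 − 11480 = -1190
nΣX² − (ΣX)² = 28380 − 26896 = 1484; nΣY² − (ΣY)² = 6012 − 4900 = 1112
r = -1190 / √(1484 × 1112) = -1190 / 1284.6042 ≈ -0.926

-0.926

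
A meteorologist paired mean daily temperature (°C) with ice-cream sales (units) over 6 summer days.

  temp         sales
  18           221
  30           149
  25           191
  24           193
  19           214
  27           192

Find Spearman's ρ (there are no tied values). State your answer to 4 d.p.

Rank temp: 1, 6, 4, 3, 2, 5
Rank sales: 6, 1, 2, 4, 5, 3
d = rank(temp) − rank(sales): -5, 5, 2, -1, -3, 2; Σd² = 68
ρ = 1 − 6Σd² / [n(n²−1)] = 1 − 6×68 / (6×35) = 1 − 408/210 ≈ -0.9429

-0.9429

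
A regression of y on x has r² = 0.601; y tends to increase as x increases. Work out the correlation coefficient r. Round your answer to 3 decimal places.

|r| = √0.601 = 0.775
The association is positive, so r = 0.775.

0.775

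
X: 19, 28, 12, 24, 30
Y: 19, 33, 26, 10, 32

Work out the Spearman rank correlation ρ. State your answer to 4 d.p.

0.5000

Rank X: 2, 4, 1, 3, 5
Rank Y: 2, 5, 3, 1, 4
d = rank(X) − rank(Y): 0, -1, -2, 2, 1; Σd² = 10
ρ = 1 − 6Σd² / [n(n²−1)] = 1 − 6×10 / (5×24) = 1 − 60/120 ≈ 0.5000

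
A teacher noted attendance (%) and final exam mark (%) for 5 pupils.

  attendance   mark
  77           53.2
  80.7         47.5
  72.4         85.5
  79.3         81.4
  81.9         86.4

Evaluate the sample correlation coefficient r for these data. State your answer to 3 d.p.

n = 5, Σx = 391.3, Σy = 354, Σx² = 30679.35, Σy² = 26487.66, Σxy = 27651.03
nΣxy − ΣxΣy = 138255.15 − 138520.2 = -265.05
nΣx² − (Σx)² = 153396.75 − 153115.69 = 281.06; nΣy² − (Σy)² = 132438.3 − 125316 = 7122.3
r = -265.05 / √(281.06 × 7122.3) = -265.05 / 1414.8476 ≈ -0.187

-0.187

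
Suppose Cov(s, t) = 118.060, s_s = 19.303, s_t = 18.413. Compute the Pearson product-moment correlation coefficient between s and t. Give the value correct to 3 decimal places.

r = Cov(s,t) / (s_s · s_t) = 118.060 / (19.303 × 18.413)
  = 118.060 / 355.4261 ≈ 0.332

0.332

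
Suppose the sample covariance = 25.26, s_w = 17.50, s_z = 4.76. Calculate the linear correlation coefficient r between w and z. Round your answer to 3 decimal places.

0.303

r = Cov(w,z) / (s_w · s_z) = 25.26 / (17.50 × 4.76)
  = 25.26 / 83.3000 ≈ 0.303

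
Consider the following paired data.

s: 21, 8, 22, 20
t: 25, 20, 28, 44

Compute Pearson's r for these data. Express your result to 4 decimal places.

0.5114

n = 4, Σs = 71, Σt = 117, Σs² = 1389, Σt² = 3745, Σst = 2181
nΣst − ΣsΣt = 8724 − 8307 = 417
nΣs² − (Σs)² = 5556 − 5041 = 515; nΣt² − (Σt)² = 14980 − 13689 = 1291
r = 417 / √(515 × 1291) = 417 / 815.3925 ≈ 0.5114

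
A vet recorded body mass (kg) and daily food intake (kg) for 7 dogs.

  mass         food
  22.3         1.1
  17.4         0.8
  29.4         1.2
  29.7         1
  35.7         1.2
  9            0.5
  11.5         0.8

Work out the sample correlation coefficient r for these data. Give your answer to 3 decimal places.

0.894

n = 7, Σx = 155, Σy = 6.6, Σx² = 4034.24, Σy² = 6.62, Σxy = 159.97
nΣxy − ΣxΣy = 1119.79 − 1023 = 96.79
nΣx² − (Σx)² = 28239.68 − 24025 = 4214.68; nΣy² − (Σy)² = 46.34 − 43.56 = 2.78
r = 96.79 / √(4214.68 × 2.78) = 96.79 / 108.2442 ≈ 0.894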